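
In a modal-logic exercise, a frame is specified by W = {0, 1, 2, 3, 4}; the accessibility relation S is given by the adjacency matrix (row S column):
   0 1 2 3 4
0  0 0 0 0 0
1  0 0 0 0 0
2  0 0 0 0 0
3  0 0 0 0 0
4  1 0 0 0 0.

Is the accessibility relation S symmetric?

No

Symmetric: no — 4 S 0 but not 0 S 4.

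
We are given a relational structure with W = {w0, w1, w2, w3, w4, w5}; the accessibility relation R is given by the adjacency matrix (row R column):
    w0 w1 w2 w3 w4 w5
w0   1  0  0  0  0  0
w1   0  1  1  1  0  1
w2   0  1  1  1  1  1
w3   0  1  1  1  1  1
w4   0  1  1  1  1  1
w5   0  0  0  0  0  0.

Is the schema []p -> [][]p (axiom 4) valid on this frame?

The schema 4 characterises exactly the transitive frames.
Transitive: no — w1 R w2 and w2 R w4, but not w1 R w4.

No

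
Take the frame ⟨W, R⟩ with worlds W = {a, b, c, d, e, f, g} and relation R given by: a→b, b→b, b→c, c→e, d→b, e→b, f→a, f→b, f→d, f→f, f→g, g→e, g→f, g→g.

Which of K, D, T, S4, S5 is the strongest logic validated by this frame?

Serial (axiom D): yes — every world has a successor (e.g. a R b).
Reflexive (axiom T): no — a is not related to itself.
Transitive (axiom 4): no — a R b and b R c, but not a R c.
Euclidean (axiom 5): no — f R a and f R d, but not a R d.
So F validates K, D; T would additionally require R to be reflexive. The strongest is D.

D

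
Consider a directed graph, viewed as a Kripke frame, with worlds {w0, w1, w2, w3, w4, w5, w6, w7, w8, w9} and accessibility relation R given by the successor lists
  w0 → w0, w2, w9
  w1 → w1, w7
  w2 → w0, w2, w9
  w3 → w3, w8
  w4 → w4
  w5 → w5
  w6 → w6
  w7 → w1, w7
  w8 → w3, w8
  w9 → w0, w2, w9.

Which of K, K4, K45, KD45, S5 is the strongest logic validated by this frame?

Transitive (axiom 4): yes — every two-step R-path is closed by a direct edge.
Euclidean (axiom 5): yes — any two successors of a common world are R-related.
Serial (axiom D): yes — every world has a successor (e.g. w0 R w0).
Reflexive (axiom T): yes — every world is R-related to itself.
So F validates K, K4, K45, KD45, S5. The strongest is S5.

S5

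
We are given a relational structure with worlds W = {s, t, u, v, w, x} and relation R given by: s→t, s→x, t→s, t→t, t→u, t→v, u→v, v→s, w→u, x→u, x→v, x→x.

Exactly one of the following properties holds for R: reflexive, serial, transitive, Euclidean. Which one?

serial

Reflexive: no — s is not related to itself.
Serial: yes — every world has a successor (e.g. s R t).
Transitive: no — s R t and t R u, but not s R u.
Euclidean: no — s R t and s R x, but not t R x.
Only serial holds.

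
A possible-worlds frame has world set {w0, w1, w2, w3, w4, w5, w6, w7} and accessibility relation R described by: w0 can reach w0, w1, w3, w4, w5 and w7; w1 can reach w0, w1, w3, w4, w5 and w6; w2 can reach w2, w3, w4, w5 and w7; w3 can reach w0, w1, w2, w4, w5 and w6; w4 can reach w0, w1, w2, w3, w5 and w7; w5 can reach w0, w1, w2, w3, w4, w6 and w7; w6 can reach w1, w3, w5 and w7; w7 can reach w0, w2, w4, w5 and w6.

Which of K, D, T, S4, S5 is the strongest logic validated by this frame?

D

Serial (axiom D): yes — every world has a successor (e.g. w0 R w0).
Reflexive (axiom T): no — w3 is not related to itself.
Transitive (axiom 4): no — w0 R w1 and w1 R w6, but not w0 R w6.
Euclidean (axiom 5): no — w0 R w1 and w0 R w7, but not w1 R w7.
So F validates K, D; T would additionally require R to be reflexive. The strongest is D.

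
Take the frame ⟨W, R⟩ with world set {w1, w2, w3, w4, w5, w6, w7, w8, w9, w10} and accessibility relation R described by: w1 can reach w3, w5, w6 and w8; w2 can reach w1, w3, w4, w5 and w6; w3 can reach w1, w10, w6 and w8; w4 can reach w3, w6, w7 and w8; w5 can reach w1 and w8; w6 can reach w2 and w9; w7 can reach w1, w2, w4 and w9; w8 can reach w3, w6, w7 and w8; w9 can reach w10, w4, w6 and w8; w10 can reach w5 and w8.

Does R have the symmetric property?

No

Symmetric: no — w1 R w6 but not w6 R w1.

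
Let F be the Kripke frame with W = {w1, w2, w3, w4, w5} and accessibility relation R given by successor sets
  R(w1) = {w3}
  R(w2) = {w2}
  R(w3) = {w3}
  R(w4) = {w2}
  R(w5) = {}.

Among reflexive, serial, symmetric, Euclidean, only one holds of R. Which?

Reflexive: no — w1 is not related to itself.
Serial: no — w5 has no R-successor.
Symmetric: no — w1 R w3 but not w3 R w1.
Euclidean: yes — any two successors of a common world are R-related.
Only Euclidean holds.

Euclidean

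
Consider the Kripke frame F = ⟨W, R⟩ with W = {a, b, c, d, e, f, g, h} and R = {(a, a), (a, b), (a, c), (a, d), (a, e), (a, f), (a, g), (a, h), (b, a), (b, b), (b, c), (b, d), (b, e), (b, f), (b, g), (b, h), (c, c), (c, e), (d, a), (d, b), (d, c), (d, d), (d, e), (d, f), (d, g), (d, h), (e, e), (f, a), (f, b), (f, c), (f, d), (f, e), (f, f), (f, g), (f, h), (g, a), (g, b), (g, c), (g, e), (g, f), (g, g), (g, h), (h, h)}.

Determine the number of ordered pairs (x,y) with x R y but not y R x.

Enumerating: (a,c), (a,e), (a,h), (b,c), (b,e), (b,h), (c,e), (d,c), (d,e), (d,g), (d,h), (f,c), (f,e), (f,h), (g,c), (g,e), (g,h).

17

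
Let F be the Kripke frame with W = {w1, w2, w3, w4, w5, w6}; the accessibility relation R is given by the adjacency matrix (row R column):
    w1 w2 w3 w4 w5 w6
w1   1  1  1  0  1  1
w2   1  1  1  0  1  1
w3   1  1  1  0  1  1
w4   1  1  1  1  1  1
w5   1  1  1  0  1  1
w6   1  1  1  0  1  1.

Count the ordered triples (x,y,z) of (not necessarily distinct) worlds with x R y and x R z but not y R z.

5

Enumerating: (w4,w1,w4), (w4,w2,w4), (w4,w3,w4), (w4,w5,w4), (w4,w6,w4).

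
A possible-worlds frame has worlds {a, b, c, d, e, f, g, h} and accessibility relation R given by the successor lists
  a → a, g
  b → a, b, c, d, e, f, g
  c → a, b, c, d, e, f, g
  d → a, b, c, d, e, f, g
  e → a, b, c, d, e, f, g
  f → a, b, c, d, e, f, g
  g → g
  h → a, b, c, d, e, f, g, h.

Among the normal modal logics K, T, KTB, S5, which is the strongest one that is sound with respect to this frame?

Reflexive (axiom T): yes — every world is R-related to itself.
Symmetric (axiom B): no — a R g but not g R a.
Euclidean (axiom 5): no — b R a and b R c, but not a R c.
So F validates K, T; KTB would additionally require R to be symmetric. The strongest is T.

T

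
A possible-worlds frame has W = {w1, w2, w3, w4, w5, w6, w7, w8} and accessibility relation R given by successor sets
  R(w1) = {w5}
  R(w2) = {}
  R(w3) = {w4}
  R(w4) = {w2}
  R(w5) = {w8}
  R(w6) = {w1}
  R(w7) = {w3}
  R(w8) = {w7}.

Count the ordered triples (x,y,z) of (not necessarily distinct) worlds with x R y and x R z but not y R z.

7

Enumerating: (w1,w5,w5), (w3,w4,w4), (w4,w2,w2), (w5,w8,w8), (w6,w1,w1), (w7,w3,w3), (w8,w7,w7).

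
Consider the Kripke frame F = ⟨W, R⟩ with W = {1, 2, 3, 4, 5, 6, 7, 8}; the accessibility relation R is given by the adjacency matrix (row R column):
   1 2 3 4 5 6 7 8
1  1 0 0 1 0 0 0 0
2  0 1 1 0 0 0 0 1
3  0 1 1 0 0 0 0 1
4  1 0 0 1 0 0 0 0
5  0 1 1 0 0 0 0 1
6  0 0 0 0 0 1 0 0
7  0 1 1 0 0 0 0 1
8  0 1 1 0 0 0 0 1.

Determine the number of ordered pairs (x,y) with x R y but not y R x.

Enumerating: (5,2), (5,3), (5,8), (7,2), (7,3), (7,8).

6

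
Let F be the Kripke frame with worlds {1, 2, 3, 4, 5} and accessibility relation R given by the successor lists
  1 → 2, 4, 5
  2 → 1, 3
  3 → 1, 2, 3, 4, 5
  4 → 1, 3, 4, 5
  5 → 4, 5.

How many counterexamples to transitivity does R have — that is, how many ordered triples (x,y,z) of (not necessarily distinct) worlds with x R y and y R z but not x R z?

14

Enumerating: (1,2,1), (1,2,3), (1,4,1), (1,4,3), (2,1,2), (2,1,4), (2,1,5), (2,3,2), (2,3,4), (2,3,5), (4,1,2), (4,3,2), (5,4,1), (5,4,3).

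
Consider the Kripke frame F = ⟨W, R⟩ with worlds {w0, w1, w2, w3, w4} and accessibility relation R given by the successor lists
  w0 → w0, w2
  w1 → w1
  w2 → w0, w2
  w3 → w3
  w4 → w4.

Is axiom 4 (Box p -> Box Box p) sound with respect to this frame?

By correspondence theory, 4 is valid on a frame iff R is transitive.
Transitive: yes — every two-step R-path is closed by a direct edge.

Yes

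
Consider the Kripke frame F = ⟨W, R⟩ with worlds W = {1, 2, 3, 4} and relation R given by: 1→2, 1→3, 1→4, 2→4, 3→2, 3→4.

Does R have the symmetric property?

No

Symmetric: no — 1 R 2 but not 2 R 1.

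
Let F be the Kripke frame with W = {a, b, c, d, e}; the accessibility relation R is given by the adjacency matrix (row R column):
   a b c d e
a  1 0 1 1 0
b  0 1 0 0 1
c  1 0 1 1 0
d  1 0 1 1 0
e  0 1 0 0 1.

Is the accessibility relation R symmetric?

Symmetric: yes — every pair in R has its reverse in R.

Yes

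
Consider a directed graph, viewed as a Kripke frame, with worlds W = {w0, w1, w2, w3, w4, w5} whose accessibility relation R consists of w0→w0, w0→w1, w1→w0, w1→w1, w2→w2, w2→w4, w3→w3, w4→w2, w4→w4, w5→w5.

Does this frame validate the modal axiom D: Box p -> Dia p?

The schema D characterises exactly the serial frames.
Serial: yes — every world has a successor (e.g. w0 R w0).

Yes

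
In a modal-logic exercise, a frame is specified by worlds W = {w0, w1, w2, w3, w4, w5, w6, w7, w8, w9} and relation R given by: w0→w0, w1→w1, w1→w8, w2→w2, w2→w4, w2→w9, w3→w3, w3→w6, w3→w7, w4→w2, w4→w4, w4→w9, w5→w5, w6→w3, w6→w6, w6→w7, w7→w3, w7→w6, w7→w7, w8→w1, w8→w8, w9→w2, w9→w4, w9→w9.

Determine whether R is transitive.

Yes

Transitive: yes — every two-step R-path is closed by a direct edge.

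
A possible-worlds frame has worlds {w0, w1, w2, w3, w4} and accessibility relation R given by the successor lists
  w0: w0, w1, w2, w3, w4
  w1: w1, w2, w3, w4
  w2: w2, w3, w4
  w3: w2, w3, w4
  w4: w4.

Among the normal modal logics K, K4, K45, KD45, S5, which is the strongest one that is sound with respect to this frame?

K4

Transitive (axiom 4): yes — every two-step R-path is closed by a direct edge.
Euclidean (axiom 5): no — w0 R w2 and w0 R w1, but not w2 R w1.
Serial (axiom D): yes — every world has a successor (e.g. w0 R w0).
Reflexive (axiom T): yes — every world is R-related to itself.
So F validates K, K4; K45 would additionally require R to be Euclidean. The strongest is K4.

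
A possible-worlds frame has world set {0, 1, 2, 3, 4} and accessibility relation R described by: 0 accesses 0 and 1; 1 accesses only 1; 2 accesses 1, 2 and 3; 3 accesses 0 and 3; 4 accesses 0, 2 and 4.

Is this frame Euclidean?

No

Euclidean: no — 2 R 1 and 2 R 3, but not 1 R 3.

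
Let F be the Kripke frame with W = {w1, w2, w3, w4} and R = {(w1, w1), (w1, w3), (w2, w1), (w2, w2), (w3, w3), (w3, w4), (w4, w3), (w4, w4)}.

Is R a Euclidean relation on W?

Euclidean: no — w1 R w3 and w1 R w1, but not w3 R w1.

No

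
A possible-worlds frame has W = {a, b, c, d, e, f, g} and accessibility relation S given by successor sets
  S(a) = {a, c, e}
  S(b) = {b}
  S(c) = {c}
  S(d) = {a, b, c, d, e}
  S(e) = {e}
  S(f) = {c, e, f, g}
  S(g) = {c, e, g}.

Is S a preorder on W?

Reflexive: yes — every world is S-related to itself.
Transitive: yes — every two-step S-path is closed by a direct edge.
So S is a preorder.

Yes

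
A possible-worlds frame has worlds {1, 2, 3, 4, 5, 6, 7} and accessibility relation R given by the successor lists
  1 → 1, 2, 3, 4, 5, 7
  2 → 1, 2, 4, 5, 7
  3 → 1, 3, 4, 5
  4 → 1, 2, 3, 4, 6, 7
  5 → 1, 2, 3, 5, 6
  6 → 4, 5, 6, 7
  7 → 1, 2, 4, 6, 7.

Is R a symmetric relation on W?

Yes

Symmetric: yes — every pair in R has its reverse in R.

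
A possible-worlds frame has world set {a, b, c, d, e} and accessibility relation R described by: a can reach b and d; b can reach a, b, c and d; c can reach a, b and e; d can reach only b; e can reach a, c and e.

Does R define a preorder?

Reflexive: no — a is not related to itself.
Transitive: no — a R b and b R c, but not a R c.
So R is not a preorder.

No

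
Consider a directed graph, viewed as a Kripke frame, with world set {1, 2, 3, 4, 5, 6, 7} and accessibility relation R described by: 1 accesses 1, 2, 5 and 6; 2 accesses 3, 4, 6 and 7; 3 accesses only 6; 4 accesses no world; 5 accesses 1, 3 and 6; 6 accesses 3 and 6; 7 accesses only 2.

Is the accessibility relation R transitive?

Transitive: no — 1 R 2 and 2 R 3, but not 1 R 3.

No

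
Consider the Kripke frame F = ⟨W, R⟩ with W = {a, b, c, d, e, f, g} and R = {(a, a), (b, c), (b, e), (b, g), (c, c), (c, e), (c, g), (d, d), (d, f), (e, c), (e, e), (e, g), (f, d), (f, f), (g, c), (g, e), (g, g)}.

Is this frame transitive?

Yes

Transitive: yes — every two-step R-path is closed by a direct edge.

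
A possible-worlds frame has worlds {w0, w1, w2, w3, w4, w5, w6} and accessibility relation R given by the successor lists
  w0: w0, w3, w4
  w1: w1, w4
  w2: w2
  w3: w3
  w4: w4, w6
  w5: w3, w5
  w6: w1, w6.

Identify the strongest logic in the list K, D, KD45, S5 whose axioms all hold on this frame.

Serial (axiom D): yes — every world has a successor (e.g. w0 R w0).
Euclidean (axiom 5): no — w0 R w3 and w0 R w4, but not w3 R w4.
Transitive (axiom 4): no — w0 R w4 and w4 R w6, but not w0 R w6.
Reflexive (axiom T): yes — every world is R-related to itself.
So F validates K, D; KD45 would additionally require R to be Euclidean and transitive. The strongest is D.

D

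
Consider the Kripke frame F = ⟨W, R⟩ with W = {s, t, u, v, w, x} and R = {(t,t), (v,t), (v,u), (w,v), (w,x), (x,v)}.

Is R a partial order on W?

No

Reflexive: no — s is not related to itself.
Transitive: no — w R v and v R t, but not w R t.
Antisymmetric: yes — no distinct pair is related both ways.
So R is not a partial order.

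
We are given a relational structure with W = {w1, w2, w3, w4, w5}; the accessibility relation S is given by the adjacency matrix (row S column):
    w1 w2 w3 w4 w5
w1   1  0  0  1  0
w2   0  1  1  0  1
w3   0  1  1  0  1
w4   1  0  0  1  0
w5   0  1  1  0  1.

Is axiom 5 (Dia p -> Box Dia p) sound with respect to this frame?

Yes

Axiom 5 corresponds to the accessibility relation being Euclidean.
Euclidean: yes — any two successors of a common world are S-related.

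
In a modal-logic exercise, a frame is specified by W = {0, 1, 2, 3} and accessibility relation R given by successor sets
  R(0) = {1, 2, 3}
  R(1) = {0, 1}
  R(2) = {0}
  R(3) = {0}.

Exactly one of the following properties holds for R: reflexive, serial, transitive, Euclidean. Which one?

Reflexive: no — 0 is not related to itself.
Serial: yes — every world has a successor (e.g. 0 R 1).
Transitive: no — 1 R 0 and 0 R 2, but not 1 R 2.
Euclidean: no — 0 R 1 and 0 R 2, but not 1 R 2.
Only serial holds.

serial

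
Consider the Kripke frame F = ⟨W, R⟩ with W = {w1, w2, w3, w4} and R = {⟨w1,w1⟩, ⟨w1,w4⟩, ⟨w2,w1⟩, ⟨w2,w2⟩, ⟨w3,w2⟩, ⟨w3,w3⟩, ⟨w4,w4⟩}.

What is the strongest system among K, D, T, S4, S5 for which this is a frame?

T

Serial (axiom D): yes — every world has a successor (e.g. w1 R w1).
Reflexive (axiom T): yes — every world is R-related to itself.
Transitive (axiom 4): no — w2 R w1 and w1 R w4, but not w2 R w4.
Euclidean (axiom 5): no — w1 R w4 and w1 R w1, but not w4 R w1.
So F validates K, D, T; S4 would additionally require R to be transitive. The strongest is T.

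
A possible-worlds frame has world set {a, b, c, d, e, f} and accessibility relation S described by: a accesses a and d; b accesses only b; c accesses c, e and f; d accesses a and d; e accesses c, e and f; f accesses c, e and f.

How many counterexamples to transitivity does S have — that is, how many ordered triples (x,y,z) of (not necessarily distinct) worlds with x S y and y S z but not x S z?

0

S is transitive; there are no such tuples.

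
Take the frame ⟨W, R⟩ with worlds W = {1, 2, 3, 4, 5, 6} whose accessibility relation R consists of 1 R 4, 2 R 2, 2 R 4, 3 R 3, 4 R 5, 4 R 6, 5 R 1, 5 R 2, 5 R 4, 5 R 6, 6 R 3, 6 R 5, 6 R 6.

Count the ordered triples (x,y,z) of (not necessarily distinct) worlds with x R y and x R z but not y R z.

Enumerating: (1,4,4), (2,4,2), (2,4,4), (4,5,5), (5,1,1), (5,1,2), (5,1,6), (5,2,1), (5,2,6), (5,4,1), (5,4,2), (5,4,4), … and 7 more.
Total: 19.

19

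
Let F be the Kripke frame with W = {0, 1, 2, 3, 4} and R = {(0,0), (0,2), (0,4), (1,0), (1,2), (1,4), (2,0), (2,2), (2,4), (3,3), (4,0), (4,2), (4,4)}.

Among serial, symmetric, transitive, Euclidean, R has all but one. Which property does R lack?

symmetric

Serial: yes — every world has a successor (e.g. 0 R 0).
Symmetric: no — 1 R 0 but not 0 R 1.
Transitive: yes — every two-step R-path is closed by a direct edge.
Euclidean: yes — any two successors of a common world are R-related.
Only symmetric fails.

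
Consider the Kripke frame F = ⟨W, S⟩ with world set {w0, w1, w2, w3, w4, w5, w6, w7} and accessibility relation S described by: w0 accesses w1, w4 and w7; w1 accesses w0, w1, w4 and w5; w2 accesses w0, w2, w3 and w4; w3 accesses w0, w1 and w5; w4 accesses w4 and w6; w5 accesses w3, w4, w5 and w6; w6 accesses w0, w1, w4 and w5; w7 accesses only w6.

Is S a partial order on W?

No

Reflexive: no — w0 is not related to itself.
Transitive: no — w0 S w1 and w1 S w5, but not w0 S w5.
Antisymmetric: no — w0 S w1 and w1 S w0 with w0 ≠ w1.
So S is not a partial order.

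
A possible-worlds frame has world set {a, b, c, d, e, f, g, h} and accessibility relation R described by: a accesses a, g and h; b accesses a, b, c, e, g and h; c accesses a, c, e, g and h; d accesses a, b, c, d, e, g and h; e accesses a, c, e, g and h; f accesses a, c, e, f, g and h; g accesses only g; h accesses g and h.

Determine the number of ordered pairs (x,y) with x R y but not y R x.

25

Enumerating: (a,g), (a,h), (b,a), (b,c), (b,e), (b,g), (b,h), (c,a), (c,g), (c,h), (d,a), (d,b), … and 13 more.
Total: 25.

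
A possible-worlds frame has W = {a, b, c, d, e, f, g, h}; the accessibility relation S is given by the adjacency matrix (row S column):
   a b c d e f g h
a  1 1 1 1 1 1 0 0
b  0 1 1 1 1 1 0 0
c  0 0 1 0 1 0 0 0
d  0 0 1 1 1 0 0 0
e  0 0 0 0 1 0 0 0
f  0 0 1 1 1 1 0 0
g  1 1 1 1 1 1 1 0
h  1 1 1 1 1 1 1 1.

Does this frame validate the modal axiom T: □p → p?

Yes

By correspondence theory, T is valid on a frame iff S is reflexive.
Reflexive: yes — every world is S-related to itself.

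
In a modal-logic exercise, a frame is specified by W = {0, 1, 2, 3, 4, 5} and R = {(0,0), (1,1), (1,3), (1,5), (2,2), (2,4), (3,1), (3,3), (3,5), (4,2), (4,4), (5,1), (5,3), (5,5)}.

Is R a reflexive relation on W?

Reflexive: yes — every world is R-related to itself.

Yes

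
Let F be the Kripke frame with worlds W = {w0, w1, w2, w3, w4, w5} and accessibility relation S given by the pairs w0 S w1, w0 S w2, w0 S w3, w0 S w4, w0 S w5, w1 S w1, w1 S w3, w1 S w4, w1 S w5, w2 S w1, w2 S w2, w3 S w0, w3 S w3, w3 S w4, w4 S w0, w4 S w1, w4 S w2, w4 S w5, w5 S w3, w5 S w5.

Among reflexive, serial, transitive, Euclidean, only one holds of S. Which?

Reflexive: no — w0 is not related to itself.
Serial: yes — every world has a successor (e.g. w0 S w1).
Transitive: no — w1 S w3 and w3 S w0, but not w1 S w0.
Euclidean: no — w0 S w1 and w0 S w2, but not w1 S w2.
Only serial holds.

serial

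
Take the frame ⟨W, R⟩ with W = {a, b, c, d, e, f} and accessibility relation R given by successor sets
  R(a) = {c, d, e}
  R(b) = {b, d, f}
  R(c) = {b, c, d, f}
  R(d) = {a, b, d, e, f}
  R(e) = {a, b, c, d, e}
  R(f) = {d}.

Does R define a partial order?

Reflexive: no — a is not related to itself.
Transitive: no — a R c and c R b, but not a R b.
Antisymmetric: no — a R d and d R a with a ≠ d.
So R is not a partial order.

No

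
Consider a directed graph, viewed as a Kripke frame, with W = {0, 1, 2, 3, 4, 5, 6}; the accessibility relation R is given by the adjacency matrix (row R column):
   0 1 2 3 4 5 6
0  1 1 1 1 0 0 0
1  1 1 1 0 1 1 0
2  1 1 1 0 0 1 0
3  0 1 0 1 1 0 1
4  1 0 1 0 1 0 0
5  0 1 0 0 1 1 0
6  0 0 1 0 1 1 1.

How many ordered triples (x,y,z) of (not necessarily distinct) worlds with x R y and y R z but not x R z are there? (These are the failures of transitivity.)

28

Enumerating: (0,1,4), (0,1,5), (0,2,5), (0,3,4), (0,3,6), (1,0,3), (2,0,3), (2,1,4), (2,5,4), (3,1,0), (3,1,2), (3,1,5), … and 16 more.
Total: 28.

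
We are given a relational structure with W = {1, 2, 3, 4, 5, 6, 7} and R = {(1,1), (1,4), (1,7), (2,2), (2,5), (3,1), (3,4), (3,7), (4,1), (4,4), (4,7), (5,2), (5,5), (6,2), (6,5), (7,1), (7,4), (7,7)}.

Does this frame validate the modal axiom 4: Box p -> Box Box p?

Yes

The schema 4 characterises exactly the transitive frames.
Transitive: yes — every two-step R-path is closed by a direct edge.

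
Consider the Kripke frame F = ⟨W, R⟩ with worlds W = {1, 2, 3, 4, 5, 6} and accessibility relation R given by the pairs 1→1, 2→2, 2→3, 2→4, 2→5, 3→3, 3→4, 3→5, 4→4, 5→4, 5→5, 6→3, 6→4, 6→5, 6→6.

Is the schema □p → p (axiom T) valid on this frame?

By correspondence theory, T is valid on a frame iff R is reflexive.
Reflexive: yes — every world is R-related to itself.

Yes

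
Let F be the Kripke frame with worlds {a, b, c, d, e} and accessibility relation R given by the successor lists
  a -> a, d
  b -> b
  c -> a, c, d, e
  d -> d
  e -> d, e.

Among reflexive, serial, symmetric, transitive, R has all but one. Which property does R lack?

Reflexive: yes — every world is R-related to itself.
Serial: yes — every world has a successor (e.g. a R a).
Symmetric: no — a R d but not d R a.
Transitive: yes — every two-step R-path is closed by a direct edge.
Only symmetric fails.

symmetric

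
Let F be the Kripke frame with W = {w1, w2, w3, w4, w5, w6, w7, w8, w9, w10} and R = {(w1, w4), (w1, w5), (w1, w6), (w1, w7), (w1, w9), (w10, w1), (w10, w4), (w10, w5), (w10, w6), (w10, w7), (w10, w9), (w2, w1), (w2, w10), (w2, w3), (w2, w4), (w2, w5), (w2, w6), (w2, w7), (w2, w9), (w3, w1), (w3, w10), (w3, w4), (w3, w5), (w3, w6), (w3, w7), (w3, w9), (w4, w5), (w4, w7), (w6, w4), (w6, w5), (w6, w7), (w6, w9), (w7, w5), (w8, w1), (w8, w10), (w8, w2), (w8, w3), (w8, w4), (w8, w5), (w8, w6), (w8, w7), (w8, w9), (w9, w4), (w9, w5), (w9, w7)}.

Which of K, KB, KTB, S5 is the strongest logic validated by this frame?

Symmetric (axiom B): no — w1 R w4 but not w4 R w1.
Reflexive (axiom T): no — w1 is not related to itself.
Euclidean (axiom 5): no — w1 R w4 and w1 R w6, but not w4 R w6.
So F validates K; KB would additionally require R to be symmetric. The strongest is K.

K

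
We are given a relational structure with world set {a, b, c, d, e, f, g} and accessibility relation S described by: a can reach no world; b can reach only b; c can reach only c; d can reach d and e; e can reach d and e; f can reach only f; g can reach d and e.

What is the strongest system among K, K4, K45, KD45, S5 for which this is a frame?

K45

Transitive (axiom 4): yes — every two-step S-path is closed by a direct edge.
Euclidean (axiom 5): yes — any two successors of a common world are S-related.
Serial (axiom D): no — a has no S-successor.
Reflexive (axiom T): no — a is not related to itself.
So F validates K, K4, K45; KD45 would additionally require S to be serial. The strongest is K45.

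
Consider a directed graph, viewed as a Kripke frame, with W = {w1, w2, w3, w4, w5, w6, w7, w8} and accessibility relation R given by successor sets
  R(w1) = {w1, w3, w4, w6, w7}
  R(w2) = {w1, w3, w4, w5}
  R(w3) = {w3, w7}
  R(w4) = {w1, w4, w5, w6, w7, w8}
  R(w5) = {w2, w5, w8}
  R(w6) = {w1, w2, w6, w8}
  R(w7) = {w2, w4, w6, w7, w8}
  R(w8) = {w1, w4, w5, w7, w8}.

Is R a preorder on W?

No

Reflexive: no — w2 is not related to itself.
Transitive: no — w1 R w4 and w4 R w5, but not w1 R w5.
So R is not a preorder.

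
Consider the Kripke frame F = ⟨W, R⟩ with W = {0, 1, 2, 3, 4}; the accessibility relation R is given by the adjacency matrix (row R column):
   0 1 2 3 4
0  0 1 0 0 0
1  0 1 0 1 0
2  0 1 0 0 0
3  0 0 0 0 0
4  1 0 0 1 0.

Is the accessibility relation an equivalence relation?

Reflexive: no — 0 is not related to itself.
Symmetric: no — 0 R 1 but not 1 R 0.
Transitive: no — 0 R 1 and 1 R 3, but not 0 R 3.
So R is not an equivalence relation.

No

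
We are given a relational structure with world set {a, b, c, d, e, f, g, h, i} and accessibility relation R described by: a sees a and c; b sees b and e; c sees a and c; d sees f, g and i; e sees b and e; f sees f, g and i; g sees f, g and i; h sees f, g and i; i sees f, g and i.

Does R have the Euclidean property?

Yes

Euclidean: yes — any two successors of a common world are R-related.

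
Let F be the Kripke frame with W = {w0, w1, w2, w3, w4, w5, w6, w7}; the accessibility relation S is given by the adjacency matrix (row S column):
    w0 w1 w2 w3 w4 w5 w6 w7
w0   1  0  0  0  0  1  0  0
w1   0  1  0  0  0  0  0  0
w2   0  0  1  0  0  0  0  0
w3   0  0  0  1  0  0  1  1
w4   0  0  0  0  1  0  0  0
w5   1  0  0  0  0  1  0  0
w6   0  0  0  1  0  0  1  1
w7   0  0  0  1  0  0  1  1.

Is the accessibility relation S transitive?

Yes

Transitive: yes — every two-step S-path is closed by a direct edge.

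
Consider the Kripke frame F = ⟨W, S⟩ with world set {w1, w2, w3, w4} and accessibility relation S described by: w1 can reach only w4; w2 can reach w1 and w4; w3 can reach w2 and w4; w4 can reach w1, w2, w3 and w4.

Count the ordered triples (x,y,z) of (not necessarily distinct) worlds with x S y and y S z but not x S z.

Enumerating: (w1,w4,w1), (w1,w4,w2), (w1,w4,w3), (w2,w4,w2), (w2,w4,w3), (w3,w2,w1), (w3,w4,w1), (w3,w4,w3).

8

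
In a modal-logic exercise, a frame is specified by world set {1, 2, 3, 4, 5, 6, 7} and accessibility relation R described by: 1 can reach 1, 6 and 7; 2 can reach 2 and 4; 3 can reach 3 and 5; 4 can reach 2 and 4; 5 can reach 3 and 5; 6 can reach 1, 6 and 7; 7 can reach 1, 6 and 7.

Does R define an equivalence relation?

Reflexive: yes — every world is R-related to itself.
Symmetric: yes — every pair in R has its reverse in R.
Transitive: yes — every two-step R-path is closed by a direct edge.
So R is an equivalence relation.

Yes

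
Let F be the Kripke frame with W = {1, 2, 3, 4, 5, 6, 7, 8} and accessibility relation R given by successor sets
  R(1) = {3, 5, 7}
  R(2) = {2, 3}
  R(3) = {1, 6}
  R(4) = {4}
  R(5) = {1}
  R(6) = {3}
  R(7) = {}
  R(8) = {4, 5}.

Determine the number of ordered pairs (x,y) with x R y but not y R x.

4

Enumerating: (1,7), (2,3), (8,4), (8,5).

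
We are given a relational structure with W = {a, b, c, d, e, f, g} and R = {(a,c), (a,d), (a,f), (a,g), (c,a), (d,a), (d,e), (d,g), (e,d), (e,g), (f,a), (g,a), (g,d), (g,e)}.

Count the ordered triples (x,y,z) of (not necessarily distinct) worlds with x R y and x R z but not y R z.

28

Enumerating: (a,c,c), (a,c,d), (a,c,f), (a,c,g), (a,d,c), (a,d,d), (a,d,f), (a,f,c), (a,f,d), (a,f,f), (a,f,g), (a,g,c), … and 16 more.
Total: 28.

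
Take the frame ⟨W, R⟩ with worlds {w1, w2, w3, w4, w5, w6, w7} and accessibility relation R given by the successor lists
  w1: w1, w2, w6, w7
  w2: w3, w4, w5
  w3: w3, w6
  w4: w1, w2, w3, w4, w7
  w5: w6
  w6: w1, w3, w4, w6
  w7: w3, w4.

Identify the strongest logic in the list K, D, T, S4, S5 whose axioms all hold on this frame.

Serial (axiom D): yes — every world has a successor (e.g. w1 R w1).
Reflexive (axiom T): no — w2 is not related to itself.
Transitive (axiom 4): no — w1 R w2 and w2 R w3, but not w1 R w3.
Euclidean (axiom 5): no — w1 R w2 and w1 R w6, but not w2 R w6.
So F validates K, D; T would additionally require R to be reflexive. The strongest is D.

D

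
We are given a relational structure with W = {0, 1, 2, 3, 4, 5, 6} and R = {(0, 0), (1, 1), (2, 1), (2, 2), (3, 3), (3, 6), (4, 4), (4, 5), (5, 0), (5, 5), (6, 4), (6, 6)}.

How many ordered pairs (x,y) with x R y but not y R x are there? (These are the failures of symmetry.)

Enumerating: (2,1), (3,6), (4,5), (5,0), (6,4).

5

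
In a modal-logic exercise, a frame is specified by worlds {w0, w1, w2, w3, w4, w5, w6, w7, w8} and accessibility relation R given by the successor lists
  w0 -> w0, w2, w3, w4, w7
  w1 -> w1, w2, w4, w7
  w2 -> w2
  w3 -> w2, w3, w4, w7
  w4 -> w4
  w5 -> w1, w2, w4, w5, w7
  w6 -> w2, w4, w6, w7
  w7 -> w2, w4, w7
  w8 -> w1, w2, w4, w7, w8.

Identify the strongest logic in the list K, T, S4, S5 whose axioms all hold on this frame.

S4

Reflexive (axiom T): yes — every world is R-related to itself.
Transitive (axiom 4): yes — every two-step R-path is closed by a direct edge.
Euclidean (axiom 5): no — w0 R w2 and w0 R w3, but not w2 R w3.
So F validates K, T, S4; S5 would additionally require R to be Euclidean. The strongest is S4.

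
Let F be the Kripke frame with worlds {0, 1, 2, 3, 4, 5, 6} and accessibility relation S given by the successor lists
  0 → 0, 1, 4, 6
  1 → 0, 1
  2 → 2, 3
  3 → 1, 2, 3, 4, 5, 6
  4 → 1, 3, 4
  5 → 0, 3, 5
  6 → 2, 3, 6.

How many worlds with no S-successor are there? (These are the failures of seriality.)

S is serial; there are no such worlds.

0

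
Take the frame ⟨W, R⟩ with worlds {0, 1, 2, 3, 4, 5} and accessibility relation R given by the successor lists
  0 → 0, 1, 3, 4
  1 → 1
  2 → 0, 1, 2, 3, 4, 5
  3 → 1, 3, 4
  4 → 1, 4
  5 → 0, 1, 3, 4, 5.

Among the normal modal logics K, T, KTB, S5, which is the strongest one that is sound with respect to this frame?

Reflexive (axiom T): yes — every world is R-related to itself.
Symmetric (axiom B): no — 0 R 1 but not 1 R 0.
Euclidean (axiom 5): no — 0 R 1 and 0 R 3, but not 1 R 3.
So F validates K, T; KTB would additionally require R to be symmetric. The strongest is T.

T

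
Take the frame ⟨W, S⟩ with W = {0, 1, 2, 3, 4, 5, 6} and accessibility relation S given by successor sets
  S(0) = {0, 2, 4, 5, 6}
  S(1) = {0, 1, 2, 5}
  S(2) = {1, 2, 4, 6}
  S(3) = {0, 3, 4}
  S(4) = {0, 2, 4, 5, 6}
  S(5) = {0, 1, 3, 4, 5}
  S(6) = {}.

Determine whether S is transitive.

No

Transitive: no — 0 S 2 and 2 S 1, but not 0 S 1.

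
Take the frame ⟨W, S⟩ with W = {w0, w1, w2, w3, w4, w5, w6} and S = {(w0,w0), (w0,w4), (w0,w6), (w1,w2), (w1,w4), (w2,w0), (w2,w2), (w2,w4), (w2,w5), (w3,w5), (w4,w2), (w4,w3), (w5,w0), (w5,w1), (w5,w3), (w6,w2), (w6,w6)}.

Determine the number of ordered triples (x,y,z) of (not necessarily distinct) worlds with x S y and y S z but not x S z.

Enumerating: (w0,w4,w2), (w0,w4,w3), (w0,w6,w2), (w1,w2,w0), (w1,w2,w5), (w1,w4,w3), (w2,w0,w6), (w2,w4,w3), (w2,w5,w1), (w2,w5,w3), (w3,w5,w0), (w3,w5,w1), … and 13 more.
Total: 25.

25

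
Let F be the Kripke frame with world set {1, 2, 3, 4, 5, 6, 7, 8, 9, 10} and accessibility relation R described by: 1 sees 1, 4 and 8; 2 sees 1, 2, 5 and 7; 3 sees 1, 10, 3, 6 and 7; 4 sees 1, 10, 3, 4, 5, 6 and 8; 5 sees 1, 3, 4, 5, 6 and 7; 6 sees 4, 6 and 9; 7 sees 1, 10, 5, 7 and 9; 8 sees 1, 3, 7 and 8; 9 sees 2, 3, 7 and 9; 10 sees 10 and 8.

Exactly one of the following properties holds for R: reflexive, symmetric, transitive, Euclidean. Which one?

reflexive

Reflexive: yes — every world is R-related to itself.
Symmetric: no — 10 R 8 but not 8 R 10.
Transitive: no — 1 R 4 and 4 R 10, but not 1 R 10.
Euclidean: no — 1 R 8 and 1 R 4, but not 8 R 4.
Only reflexive holds.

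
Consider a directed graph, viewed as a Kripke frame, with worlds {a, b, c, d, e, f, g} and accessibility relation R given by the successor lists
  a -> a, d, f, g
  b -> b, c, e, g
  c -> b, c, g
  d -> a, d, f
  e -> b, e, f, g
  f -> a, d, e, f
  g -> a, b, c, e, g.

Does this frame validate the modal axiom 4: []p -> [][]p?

Axiom 4 corresponds to the accessibility relation being transitive.
Transitive: no — a R f and f R e, but not a R e.

No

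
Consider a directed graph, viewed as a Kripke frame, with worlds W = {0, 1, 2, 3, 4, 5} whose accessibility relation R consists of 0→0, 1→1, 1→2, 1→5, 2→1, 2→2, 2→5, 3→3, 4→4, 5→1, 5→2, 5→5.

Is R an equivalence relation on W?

Yes

Reflexive: yes — every world is R-related to itself.
Symmetric: yes — every pair in R has its reverse in R.
Transitive: yes — every two-step R-path is closed by a direct edge.
So R is an equivalence relation.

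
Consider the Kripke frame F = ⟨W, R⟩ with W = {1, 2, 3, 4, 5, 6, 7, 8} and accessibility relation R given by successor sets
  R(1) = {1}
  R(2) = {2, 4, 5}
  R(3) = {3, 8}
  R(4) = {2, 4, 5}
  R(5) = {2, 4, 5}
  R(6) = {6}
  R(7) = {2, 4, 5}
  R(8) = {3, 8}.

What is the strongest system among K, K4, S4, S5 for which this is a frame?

Transitive (axiom 4): yes — every two-step R-path is closed by a direct edge.
Reflexive (axiom T): no — 7 is not related to itself.
Euclidean (axiom 5): yes — any two successors of a common world are R-related.
So F validates K, K4; S4 would additionally require R to be reflexive. The strongest is K4.

K4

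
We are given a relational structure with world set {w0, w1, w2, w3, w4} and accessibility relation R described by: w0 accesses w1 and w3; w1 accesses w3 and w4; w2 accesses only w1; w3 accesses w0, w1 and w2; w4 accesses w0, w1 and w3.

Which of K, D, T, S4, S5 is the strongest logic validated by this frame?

D

Serial (axiom D): yes — every world has a successor (e.g. w0 R w1).
Reflexive (axiom T): no — w0 is not related to itself.
Transitive (axiom 4): no — w0 R w1 and w1 R w4, but not w0 R w4.
Euclidean (axiom 5): no — w1 R w3 and w1 R w4, but not w3 R w4.
So F validates K, D; T would additionally require R to be reflexive. The strongest is D.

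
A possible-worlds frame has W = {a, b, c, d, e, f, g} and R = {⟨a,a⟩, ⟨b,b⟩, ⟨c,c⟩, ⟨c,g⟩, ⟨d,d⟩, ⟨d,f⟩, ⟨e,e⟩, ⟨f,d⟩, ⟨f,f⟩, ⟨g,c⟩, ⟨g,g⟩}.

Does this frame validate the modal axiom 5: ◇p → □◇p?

Axiom 5 corresponds to the accessibility relation being Euclidean.
Euclidean: yes — any two successors of a common world are R-related.

Yes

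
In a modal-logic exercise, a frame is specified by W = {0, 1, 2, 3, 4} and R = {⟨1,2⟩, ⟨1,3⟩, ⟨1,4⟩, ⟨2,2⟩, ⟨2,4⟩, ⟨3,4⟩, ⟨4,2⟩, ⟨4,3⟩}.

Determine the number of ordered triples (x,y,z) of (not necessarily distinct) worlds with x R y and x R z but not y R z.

Enumerating: (1,2,3), (1,3,2), (1,3,3), (1,4,4), (2,4,4), (3,4,4), (4,2,3), (4,3,2), (4,3,3).

9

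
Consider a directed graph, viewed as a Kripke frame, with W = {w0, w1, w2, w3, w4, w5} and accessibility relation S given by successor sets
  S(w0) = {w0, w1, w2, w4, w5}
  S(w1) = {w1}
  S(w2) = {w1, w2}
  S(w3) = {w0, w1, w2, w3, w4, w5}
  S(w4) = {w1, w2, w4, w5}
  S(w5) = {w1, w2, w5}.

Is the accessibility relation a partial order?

Reflexive: yes — every world is S-related to itself.
Transitive: yes — every two-step S-path is closed by a direct edge.
Antisymmetric: yes — no distinct pair is related both ways.
So S is a partial order.

Yes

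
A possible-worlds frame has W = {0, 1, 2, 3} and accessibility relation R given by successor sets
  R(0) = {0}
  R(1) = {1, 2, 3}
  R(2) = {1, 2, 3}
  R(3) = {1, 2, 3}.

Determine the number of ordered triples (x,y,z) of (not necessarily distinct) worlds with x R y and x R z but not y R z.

R is Euclidean; there are no such tuples.

0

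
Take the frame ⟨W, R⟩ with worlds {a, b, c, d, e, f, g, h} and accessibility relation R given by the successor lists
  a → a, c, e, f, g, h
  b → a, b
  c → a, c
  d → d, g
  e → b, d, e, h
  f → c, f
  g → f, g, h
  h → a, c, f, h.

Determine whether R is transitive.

Transitive: no — a R e and e R b, but not a R b.

No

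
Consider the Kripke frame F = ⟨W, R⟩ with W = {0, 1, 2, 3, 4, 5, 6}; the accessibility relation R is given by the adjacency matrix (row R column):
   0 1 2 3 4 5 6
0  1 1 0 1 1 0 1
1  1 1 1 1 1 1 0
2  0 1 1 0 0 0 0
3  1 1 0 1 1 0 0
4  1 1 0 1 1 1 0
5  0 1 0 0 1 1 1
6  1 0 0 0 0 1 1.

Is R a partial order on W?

No

Reflexive: yes — every world is R-related to itself.
Transitive: no — 0 R 1 and 1 R 2, but not 0 R 2.
Antisymmetric: no — 0 R 1 and 1 R 0 with 0 ≠ 1.
So R is not a partial order.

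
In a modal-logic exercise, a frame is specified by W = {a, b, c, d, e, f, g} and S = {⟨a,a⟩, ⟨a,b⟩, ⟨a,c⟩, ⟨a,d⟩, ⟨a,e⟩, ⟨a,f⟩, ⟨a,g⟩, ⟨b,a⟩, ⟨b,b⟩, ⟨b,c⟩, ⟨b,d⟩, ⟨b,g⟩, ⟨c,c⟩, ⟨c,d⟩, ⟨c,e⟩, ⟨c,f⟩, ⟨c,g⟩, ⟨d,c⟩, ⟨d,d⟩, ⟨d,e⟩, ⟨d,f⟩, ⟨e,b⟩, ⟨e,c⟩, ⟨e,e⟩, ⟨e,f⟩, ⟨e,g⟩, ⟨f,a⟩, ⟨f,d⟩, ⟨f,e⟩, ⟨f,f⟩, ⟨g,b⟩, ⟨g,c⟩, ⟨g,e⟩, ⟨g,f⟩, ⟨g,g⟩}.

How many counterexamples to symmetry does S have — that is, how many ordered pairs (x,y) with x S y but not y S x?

Enumerating: (a,c), (a,d), (a,e), (a,g), (b,c), (b,d), (c,f), (d,e), (e,b), (g,f).

10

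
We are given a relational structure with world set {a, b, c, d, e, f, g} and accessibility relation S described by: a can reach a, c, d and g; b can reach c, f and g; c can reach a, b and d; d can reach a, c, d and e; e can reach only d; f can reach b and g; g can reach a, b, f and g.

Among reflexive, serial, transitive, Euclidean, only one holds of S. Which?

Reflexive: no — b is not related to itself.
Serial: yes — every world has a successor (e.g. a S a).
Transitive: no — a S c and c S b, but not a S b.
Euclidean: no — a S c and a S g, but not c S g.
Only serial holds.

serial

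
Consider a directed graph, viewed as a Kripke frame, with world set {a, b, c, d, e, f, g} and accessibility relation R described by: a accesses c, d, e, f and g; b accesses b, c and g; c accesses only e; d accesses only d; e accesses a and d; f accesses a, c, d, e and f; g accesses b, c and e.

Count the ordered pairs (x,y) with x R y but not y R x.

11

Enumerating: (a,c), (a,d), (a,g), (b,c), (c,e), (e,d), (f,c), (f,d), (f,e), (g,c), (g,e).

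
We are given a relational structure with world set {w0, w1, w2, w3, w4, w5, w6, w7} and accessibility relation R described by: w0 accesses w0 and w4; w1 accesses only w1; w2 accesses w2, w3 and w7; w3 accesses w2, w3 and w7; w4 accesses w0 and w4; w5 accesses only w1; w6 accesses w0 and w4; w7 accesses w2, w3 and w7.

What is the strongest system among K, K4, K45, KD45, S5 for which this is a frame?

Transitive (axiom 4): yes — every two-step R-path is closed by a direct edge.
Euclidean (axiom 5): yes — any two successors of a common world are R-related.
Serial (axiom D): yes — every world has a successor (e.g. w0 R w0).
Reflexive (axiom T): no — w5 is not related to itself.
So F validates K, K4, K45, KD45; S5 would additionally require R to be reflexive. The strongest is KD45.

KD45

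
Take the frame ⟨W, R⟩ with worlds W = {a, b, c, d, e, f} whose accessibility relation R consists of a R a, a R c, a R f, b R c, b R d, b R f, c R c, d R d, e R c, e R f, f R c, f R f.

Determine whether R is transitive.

Yes

Transitive: yes — every two-step R-path is closed by a direct edge.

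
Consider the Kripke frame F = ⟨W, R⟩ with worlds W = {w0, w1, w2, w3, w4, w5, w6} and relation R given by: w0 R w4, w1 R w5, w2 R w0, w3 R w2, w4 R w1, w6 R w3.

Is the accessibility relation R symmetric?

Symmetric: no — w0 R w4 but not w4 R w0.

No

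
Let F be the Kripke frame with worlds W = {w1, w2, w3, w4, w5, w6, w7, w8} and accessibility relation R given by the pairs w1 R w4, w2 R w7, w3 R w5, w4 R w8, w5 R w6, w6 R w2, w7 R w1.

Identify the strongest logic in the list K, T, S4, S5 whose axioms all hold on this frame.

K

Reflexive (axiom T): no — w1 is not related to itself.
Transitive (axiom 4): no — w1 R w4 and w4 R w8, but not w1 R w8.
Euclidean (axiom 5): no — w1 R w4 and w1 R w4, but not w4 R w4.
So F validates K; T would additionally require R to be reflexive. The strongest is K.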